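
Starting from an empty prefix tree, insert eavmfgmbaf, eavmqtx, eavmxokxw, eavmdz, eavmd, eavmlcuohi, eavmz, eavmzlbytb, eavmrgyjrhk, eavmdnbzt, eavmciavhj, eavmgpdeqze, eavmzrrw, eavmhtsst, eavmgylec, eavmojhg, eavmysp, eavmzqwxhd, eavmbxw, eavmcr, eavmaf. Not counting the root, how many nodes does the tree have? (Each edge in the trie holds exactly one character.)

86

Insert word by word; a character creates a node only if that edge doesn't already exist:
  "eavmfgmbaf" → 10 new (e, a, v, m, f, g, m, b, a, f)
  "eavmqtx" → prefix "eavm" already present; 3 new (q, t, x)
  "eavmxokxw" → prefix "eavm" already present; 5 new (x, o, k, x, w)
  "eavmdz" → prefix "eavm" already present; 2 new (d, z)
  "eavmd" → prefix "eavmd" already present; 0 new (none)
  "eavmlcuohi" → prefix "eavm" already present; 6 new (l, c, u, o, h, i)
  "eavmz" → prefix "eavm" already present; 1 new (z)
  "eavmzlbytb" → prefix "eavmz" already present; 5 new (l, b, y, t, b)
  "eavmrgyjrhk" → prefix "eavm" already present; 7 new (r, g, y, j, r, h, k)
  "eavmdnbzt" → prefix "eavmd" already present; 4 new (n, b, z, t)
  "eavmciavhj" → prefix "eavm" already present; 6 new (c, i, a, v, h, j)
  "eavmgpdeqze" → prefix "eavm" already present; 7 new (g, p, d, e, q, z, e)
  "eavmzrrw" → prefix "eavmz" already present; 3 new (r, r, w)
  "eavmhtsst" → prefix "eavm" already present; 5 new (h, t, s, s, t)
  "eavmgylec" → prefix "eavmg" already present; 4 new (y, l, e, c)
  "eavmojhg" → prefix "eavm" already present; 4 new (o, j, h, g)
  "eavmysp" → prefix "eavm" already present; 3 new (y, s, p)
  "eavmzqwxhd" → prefix "eavmz" already present; 5 new (q, w, x, h, d)
  "eavmbxw" → prefix "eavm" already present; 3 new (b, x, w)
  "eavmcr" → prefix "eavmc" already present; 1 new (r)
  "eavmaf" → prefix "eavm" already present; 2 new (a, f)
Total nodes = 10 + 3 + 5 + 2 + 0 + 6 + 1 + 5 + 7 + 4 + 6 + 7 + 3 + 5 + 4 + 4 + 3 + 5 + 3 + 1 + 2 = 86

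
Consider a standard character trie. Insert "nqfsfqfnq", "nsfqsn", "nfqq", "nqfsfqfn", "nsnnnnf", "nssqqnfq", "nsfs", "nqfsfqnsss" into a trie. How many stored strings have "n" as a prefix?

8

Filter for entries beginning with "n":
Words under "n": nfqq, nqfsfqfn, nqfsfqfnq, nqfsfqnsss, nsfqsn, nsfs, nsnnnnf, nssqqnfq
Count: 8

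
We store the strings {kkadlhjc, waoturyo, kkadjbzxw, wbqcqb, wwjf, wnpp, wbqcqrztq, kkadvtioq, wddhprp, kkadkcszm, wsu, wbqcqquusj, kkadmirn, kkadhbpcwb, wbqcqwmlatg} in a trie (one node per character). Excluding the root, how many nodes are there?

75

Count nodes per top-level branch (shared prefixes stored once):
  'k'-branch (kkadhbpcwb, kkadjbzxw, kkadkcszm, kkadlhjc, kkadmirn, kkadvtioq): 33 nodes
  'w'-branch (waoturyo, wbqcqb, wbqcqquusj, wbqcqrztq, wbqcqwmlatg, wddhprp, wnpp, wsu, wwjf): 42 nodes
Sum: 75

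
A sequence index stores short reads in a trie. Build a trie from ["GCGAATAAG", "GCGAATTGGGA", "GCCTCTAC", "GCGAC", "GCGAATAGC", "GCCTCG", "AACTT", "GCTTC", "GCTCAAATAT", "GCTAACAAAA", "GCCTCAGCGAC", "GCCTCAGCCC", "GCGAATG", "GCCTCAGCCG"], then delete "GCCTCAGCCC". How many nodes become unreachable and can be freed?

Walk "GCCTCAGCCC" from the leaf back toward the root, removing each node that no remaining word uses.
The suffix "C" (1 node) is used only by "GCCTCAGCCC"; the node for "GCCTCAGCC" still has the child "G", so pruning stops there.
Nodes removed: 1

1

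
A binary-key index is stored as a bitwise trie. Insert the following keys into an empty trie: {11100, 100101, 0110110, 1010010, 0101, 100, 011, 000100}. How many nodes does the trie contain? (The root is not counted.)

Trie structure (* marks end of a word):
(root)
├─ 0
│  ├─ 0
│  │  └─ 0
│  │     └─ 1
│  │        └─ 0
│  │           └─ 0 *
│  └─ 1
│     ├─ 0
│     │  └─ 1 *
│     └─ 1 *
│        └─ 0
│           └─ 1
│              └─ 1
│                 └─ 0 *
└─ 1
   ├─ 0
   │  ├─ 0 *
   │  │  └─ 1
   │  │     └─ 0
   │  │        └─ 1 *
   │  └─ 1
   │     └─ 0
   │        └─ 0
   │           └─ 1
   │              └─ 0 *
   └─ 1
      └─ 1
         └─ 0
            └─ 0 *
Counting every labelled node above: 29.

29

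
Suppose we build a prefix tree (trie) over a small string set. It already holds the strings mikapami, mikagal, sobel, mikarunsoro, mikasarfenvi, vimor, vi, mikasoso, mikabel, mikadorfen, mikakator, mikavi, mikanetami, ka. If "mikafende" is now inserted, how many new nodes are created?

Walking "mikafende" from the root, the first 4 characters ("mika") follow existing edges; "f" is the first miss.
New nodes needed: |"mikafende"| − 4 = 9 − 4 = 5.

5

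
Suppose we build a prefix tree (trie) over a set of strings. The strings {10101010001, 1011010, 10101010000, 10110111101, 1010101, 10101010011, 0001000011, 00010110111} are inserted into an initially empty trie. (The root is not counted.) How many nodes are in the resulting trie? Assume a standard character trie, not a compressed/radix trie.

Count nodes per top-level branch (shared prefixes stored once):
  '0'-branch (0001000011, 00010110111): 16 nodes
  '1'-branch (1010101, 10101010000, 10101010001, 10101010011, 1011010, 10110111101): 23 nodes
Sum: 39

39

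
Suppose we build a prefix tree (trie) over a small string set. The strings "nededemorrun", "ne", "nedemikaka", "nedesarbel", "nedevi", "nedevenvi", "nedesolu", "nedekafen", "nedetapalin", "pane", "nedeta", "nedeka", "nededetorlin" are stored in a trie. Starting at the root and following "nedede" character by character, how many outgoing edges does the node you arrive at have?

2

The children of the "nedede" node are the distinct next characters among strings starting with "nedede".
Distinct next characters after "nedede": m, t.
That node has 2 child edges.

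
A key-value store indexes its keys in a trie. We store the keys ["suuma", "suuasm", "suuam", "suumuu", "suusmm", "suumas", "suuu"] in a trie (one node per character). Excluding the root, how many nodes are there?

Insert word by word; a character creates a node only if that edge doesn't already exist:
  "suuma" → 5 new (s, u, u, m, a)
  "suuasm" → prefix "suu" already present; 3 new (a, s, m)
  "suuam" → prefix "suua" already present; 1 new (m)
  "suumuu" → prefix "suum" already present; 2 new (u, u)
  "suusmm" → prefix "suu" already present; 3 new (s, m, m)
  "suumas" → prefix "suuma" already present; 1 new (s)
  "suuu" → prefix "suu" already present; 1 new (u)
Total nodes = 5 + 3 + 1 + 2 + 3 + 1 + 1 = 16

16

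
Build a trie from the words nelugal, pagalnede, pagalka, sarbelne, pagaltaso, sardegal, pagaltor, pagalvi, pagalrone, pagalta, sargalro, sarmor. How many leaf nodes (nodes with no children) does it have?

Leaves are exactly the stored words that no other stored word extends.
Those words: "nelugal", "pagalka", "pagalnede", "pagalrone", "pagaltaso", "pagaltor", "pagalvi", "sarbelne", "sardegal", "sargalro", "sarmor"
Leaf count: 11

11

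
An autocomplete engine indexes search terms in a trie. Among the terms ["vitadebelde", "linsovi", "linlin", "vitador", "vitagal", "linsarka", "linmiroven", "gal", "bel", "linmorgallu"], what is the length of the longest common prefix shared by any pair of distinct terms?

5

Equivalently: take the maximum, over all pairs, of their longest common prefix length.
e.g. "vitadebelde" and "vitador" share the prefix "vitad" of length 5; no pair shares a longer one.
Longest shared-prefix length: 5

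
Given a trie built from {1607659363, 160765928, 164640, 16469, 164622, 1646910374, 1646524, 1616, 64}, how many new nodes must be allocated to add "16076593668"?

"160765936" is already a path in the trie; the remaining "68" must be added.
Each of the 2 remaining characters creates one node.

2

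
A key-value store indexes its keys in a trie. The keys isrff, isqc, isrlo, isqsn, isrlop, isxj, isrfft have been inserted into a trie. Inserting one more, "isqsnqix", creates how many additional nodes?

"isqsn" is already a path in the trie; the remaining "qix" must be added.
Each of the 3 remaining characters creates one node.

3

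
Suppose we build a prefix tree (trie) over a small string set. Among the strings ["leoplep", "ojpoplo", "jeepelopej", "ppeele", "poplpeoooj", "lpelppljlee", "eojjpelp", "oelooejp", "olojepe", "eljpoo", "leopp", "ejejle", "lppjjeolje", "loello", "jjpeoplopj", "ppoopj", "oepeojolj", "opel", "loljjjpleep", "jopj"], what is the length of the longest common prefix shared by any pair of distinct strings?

4

Equivalently: take the maximum, over all pairs, of their longest common prefix length.
"leoplep" and "leopp" agree on "leop" (4 characters) before diverging; nothing deeper is shared.
Longest shared-prefix length: 4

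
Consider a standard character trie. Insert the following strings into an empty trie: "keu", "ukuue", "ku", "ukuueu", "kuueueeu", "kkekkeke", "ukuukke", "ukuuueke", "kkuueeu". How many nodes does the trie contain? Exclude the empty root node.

35

For each word, the new-node count is its length minus the longest prefix already in the trie:
  "keu" → 3 new (k, e, u)
  "ukuue" → 5 new (u, k, u, u, e)
  "ku" → prefix "k" already present; 1 new (u)
  "ukuueu" → prefix "ukuue" already present; 1 new (u)
  "kuueueeu" → prefix "ku" already present; 6 new (u, e, u, e, e, u)
  "kkekkeke" → prefix "k" already present; 7 new (k, e, k, k, e, k, e)
  "ukuukke" → prefix "ukuu" already present; 3 new (k, k, e)
  "ukuuueke" → prefix "ukuu" already present; 4 new (u, e, k, e)
  "kkuueeu" → prefix "kk" already present; 5 new (u, u, e, e, u)
Total nodes = 3 + 5 + 1 + 1 + 6 + 7 + 3 + 4 + 5 = 35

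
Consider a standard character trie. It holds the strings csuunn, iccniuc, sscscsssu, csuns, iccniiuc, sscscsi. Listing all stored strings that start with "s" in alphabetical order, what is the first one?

DFS of the "s" subtree visits, in order: "sscscsi", "sscscsssu"
The 1st is sscscsi.

sscscsi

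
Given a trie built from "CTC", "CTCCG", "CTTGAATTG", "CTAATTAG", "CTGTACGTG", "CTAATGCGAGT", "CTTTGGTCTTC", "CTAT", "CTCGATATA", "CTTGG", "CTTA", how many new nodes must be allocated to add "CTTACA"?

2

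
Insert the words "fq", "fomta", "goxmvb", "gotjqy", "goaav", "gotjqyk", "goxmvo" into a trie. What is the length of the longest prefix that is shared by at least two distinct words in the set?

The deepest shared node is where two words last agree before diverging.
e.g. "gotjqy" and "gotjqyk" share the prefix "gotjqy" of length 6; no pair shares a longer one.
Longest shared-prefix length: 6

6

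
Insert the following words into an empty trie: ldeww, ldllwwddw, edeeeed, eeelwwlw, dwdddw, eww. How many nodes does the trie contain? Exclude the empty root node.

Count nodes per top-level branch (shared prefixes stored once):
  'd'-branch (dwdddw): 6 nodes
  'e'-branch (edeeeed, eeelwwlw, eww): 16 nodes
  'l'-branch (ldeww, ldllwwddw): 12 nodes
Sum: 34

34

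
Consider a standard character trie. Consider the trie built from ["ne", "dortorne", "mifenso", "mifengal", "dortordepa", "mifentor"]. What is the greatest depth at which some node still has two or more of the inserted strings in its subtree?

6

Equivalently: take the maximum, over all pairs, of their longest common prefix length.
"dortordepa" and "dortorne" agree on "dortor" (6 characters) before diverging; nothing deeper is shared.
Longest shared-prefix length: 6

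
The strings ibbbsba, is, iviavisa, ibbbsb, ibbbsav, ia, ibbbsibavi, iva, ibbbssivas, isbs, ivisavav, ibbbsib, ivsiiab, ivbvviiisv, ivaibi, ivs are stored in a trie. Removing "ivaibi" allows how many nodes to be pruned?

Walk "ivaibi" from the leaf back toward the root, removing each node that no remaining word uses.
The suffix "ibi" (3 nodes) is used only by "ivaibi"; "iva" is itself a stored word, so pruning stops there.
Nodes removed: 3

3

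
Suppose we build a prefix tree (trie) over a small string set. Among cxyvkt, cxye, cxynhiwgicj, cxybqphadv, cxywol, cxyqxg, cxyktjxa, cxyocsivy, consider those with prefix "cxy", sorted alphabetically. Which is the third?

Words with prefix "cxy", in lexicographic order: "cxybqphadv", "cxye", "cxyktjxa", "cxynhiwgicj", "cxyocsivy", "cxyqxg", "cxyvkt", "cxywol"
Position 3: cxyktjxa

cxyktjxa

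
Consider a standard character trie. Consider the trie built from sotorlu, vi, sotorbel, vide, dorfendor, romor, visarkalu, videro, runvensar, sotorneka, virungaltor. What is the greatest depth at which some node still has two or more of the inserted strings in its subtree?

Equivalently: take the maximum, over all pairs, of their longest common prefix length.
e.g. "sotorbel" and "sotorlu" share the prefix "sotor" of length 5; no pair shares a longer one.
Longest shared-prefix length: 5

5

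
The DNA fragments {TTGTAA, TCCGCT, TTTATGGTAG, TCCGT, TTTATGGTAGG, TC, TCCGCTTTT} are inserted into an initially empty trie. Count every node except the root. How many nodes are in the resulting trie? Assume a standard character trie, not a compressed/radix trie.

Trie structure (* marks end of a word):
(root)
└─ T
   ├─ C *
   │  └─ C
   │     └─ G
   │        ├─ C
   │        │  └─ T *
   │        │     └─ T
   │        │        └─ T
   │        │           └─ T *
   │        └─ T *
   └─ T
      ├─ G
      │  └─ T
      │     └─ A
      │        └─ A *
      └─ T
         └─ A
            └─ T
               └─ G
                  └─ G
                     └─ T
                        └─ A
                           └─ G *
                              └─ G *
Counting every labelled node above: 24.

24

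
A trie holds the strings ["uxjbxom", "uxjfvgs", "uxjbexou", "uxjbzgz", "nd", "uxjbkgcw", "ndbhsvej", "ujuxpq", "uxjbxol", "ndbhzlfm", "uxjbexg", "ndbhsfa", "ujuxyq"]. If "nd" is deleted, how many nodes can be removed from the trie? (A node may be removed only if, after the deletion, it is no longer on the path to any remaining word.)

0

A node on "nd"'s path can go only if nothing else ends at it or branches off below it.
Every node on "nd" is still needed (e.g. by "ndbhsvej"), so nothing is freed.
Nodes removed: 0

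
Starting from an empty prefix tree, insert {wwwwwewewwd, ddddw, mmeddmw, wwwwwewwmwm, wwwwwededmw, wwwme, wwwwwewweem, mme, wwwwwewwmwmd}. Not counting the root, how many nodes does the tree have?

Insert word by word; a character creates a node only if that edge doesn't already exist:
  "wwwwwewewwd" → 11 new (w, w, w, w, w, e, w, e, w, w, d)
  "ddddw" → 5 new (d, d, d, d, w)
  "mmeddmw" → 7 new (m, m, e, d, d, m, w)
  "wwwwwewwmwm" → prefix "wwwwwew" already present; 4 new (w, m, w, m)
  "wwwwwededmw" → prefix "wwwwwe" already present; 5 new (d, e, d, m, w)
  "wwwme" → prefix "www" already present; 2 new (m, e)
  "wwwwwewweem" → prefix "wwwwweww" already present; 3 new (e, e, m)
  "mme" → prefix "mme" already present; 0 new (none)
  "wwwwwewwmwmd" → prefix "wwwwwewwmwm" already present; 1 new (d)
Total nodes = 11 + 5 + 7 + 4 + 5 + 2 + 3 + 0 + 1 = 38

38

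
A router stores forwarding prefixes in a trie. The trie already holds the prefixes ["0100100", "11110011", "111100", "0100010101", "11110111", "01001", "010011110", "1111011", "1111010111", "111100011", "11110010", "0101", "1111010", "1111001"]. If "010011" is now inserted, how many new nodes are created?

0

"010011" is already a full path in the trie; only an end-marker is added.
No new nodes are needed: 0.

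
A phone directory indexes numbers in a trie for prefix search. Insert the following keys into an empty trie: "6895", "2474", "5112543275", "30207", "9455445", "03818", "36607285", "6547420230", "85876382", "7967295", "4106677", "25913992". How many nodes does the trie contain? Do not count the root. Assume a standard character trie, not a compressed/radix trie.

80

Insert word by word; a character creates a node only if that edge doesn't already exist:
  "6895" → 4 new (6, 8, 9, 5)
  "2474" → 4 new (2, 4, 7, 4)
  "5112543275" → 10 new (5, 1, 1, 2, 5, 4, 3, 2, 7, 5)
  "30207" → 5 new (3, 0, 2, 0, 7)
  "9455445" → 7 new (9, 4, 5, 5, 4, 4, 5)
  "03818" → 5 new (0, 3, 8, 1, 8)
  "36607285" → prefix "3" already present; 7 new (6, 6, 0, 7, 2, 8, 5)
  "6547420230" → prefix "6" already present; 9 new (5, 4, 7, 4, 2, 0, 2, 3, 0)
  "85876382" → 8 new (8, 5, 8, 7, 6, 3, 8, 2)
  "7967295" → 7 new (7, 9, 6, 7, 2, 9, 5)
  "4106677" → 7 new (4, 1, 0, 6, 6, 7, 7)
  "25913992" → prefix "2" already present; 7 new (5, 9, 1, 3, 9, 9, 2)
Total nodes = 4 + 4 + 10 + 5 + 7 + 5 + 7 + 9 + 8 + 7 + 7 + 7 = 80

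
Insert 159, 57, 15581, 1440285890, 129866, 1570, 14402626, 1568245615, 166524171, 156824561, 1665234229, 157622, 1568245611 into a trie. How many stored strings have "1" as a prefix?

Walk to "1"; the words in its subtree are exactly those with that prefix.
Matches: "129866", "14402626", "1440285890", "15581", "156824561", "1568245611", "1568245615", "1570", "157622", "159", "1665234229", "166524171"
Count: 12

12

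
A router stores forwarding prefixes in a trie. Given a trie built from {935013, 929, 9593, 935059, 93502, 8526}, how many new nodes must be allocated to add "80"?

1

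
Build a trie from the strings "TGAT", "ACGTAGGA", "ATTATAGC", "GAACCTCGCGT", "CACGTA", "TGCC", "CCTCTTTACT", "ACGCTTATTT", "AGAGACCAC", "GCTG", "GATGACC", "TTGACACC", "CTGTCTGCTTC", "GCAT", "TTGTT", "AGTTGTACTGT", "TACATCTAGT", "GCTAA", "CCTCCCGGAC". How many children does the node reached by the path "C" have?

The children of the "C" node are the distinct next characters among strings starting with "C".
Characters that immediately follow "C" among the stored strings: {A, C, T}.
That node has 3 child edges.

3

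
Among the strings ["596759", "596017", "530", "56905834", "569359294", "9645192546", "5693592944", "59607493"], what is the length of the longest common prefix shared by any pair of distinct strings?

9

Equivalently: take the maximum, over all pairs, of their longest common prefix length.
"569359294" and "5693592944" agree on "569359294" (9 characters) before diverging; nothing deeper is shared.
Longest shared-prefix length: 9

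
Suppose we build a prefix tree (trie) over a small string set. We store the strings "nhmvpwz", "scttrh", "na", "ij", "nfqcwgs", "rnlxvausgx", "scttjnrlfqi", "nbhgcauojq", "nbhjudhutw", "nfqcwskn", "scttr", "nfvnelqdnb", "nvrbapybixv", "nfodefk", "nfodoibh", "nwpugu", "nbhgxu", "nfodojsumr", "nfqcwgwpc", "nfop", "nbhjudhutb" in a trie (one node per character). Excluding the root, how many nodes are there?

Trace insertions, counting only characters that open a new branch:
  "nhmvpwz" → 7 new (n, h, m, v, p, w, z)
  "scttrh" → 6 new (s, c, t, t, r, h)
  "na" → prefix "n" already present; 1 new (a)
  "ij" → 2 new (i, j)
  "nfqcwgs" → prefix "n" already present; 6 new (f, q, c, w, g, s)
  "rnlxvausgx" → 10 new (r, n, l, x, v, a, u, s, g, x)
  "scttjnrlfqi" → prefix "sctt" already present; 7 new (j, n, r, l, f, q, i)
  "nbhgcauojq" → prefix "n" already present; 9 new (b, h, g, c, a, u, o, j, q)
  "nbhjudhutw" → prefix "nbh" already present; 7 new (j, u, d, h, u, t, w)
  "nfqcwskn" → prefix "nfqcw" already present; 3 new (s, k, n)
  "scttr" → prefix "scttr" already present; 0 new (none)
  "nfvnelqdnb" → prefix "nf" already present; 8 new (v, n, e, l, q, d, n, b)
  "nvrbapybixv" → prefix "n" already present; 10 new (v, r, b, a, p, y, b, i, x, v)
  "nfodefk" → prefix "nf" already present; 5 new (o, d, e, f, k)
  "nfodoibh" → prefix "nfod" already present; 4 new (o, i, b, h)
  "nwpugu" → prefix "n" already present; 5 new (w, p, u, g, u)
  "nbhgxu" → prefix "nbhg" already present; 2 new (x, u)
  "nfodojsumr" → prefix "nfodo" already present; 5 new (j, s, u, m, r)
  "nfqcwgwpc" → prefix "nfqcwg" already present; 3 new (w, p, c)
  "nfop" → prefix "nfo" already present; 1 new (p)
  "nbhjudhutb" → prefix "nbhjudhut" already present; 1 new (b)
Total nodes = 7 + 6 + 1 + 2 + 6 + 10 + 7 + 9 + 7 + 3 + 0 + 8 + 10 + 5 + 4 + 5 + 2 + 5 + 3 + 1 + 1 = 102

102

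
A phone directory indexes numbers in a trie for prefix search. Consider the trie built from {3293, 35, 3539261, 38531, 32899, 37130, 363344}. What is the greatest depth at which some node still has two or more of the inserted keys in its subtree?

Equivalently: take the maximum, over all pairs, of their longest common prefix length.
e.g. "32899" and "3293" share the prefix "32" of length 2; no pair shares a longer one.
Longest shared-prefix length: 2

2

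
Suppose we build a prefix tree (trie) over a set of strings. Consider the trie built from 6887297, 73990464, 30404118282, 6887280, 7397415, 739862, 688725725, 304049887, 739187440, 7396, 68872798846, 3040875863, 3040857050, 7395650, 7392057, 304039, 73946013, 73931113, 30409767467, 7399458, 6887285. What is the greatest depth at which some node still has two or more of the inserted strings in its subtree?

6

The deepest shared node is where two words last agree before diverging.
e.g. "6887280" and "6887285" share the prefix "688728" of length 6; no pair shares a longer one.
Longest shared-prefix length: 6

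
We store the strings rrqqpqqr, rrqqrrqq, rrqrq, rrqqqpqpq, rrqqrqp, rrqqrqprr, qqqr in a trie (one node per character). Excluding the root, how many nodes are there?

Insert word by word; a character creates a node only if that edge doesn't already exist:
  "rrqqpqqr" → 8 new (r, r, q, q, p, q, q, r)
  "rrqqrrqq" → prefix "rrqq" already present; 4 new (r, r, q, q)
  "rrqrq" → prefix "rrq" already present; 2 new (r, q)
  "rrqqqpqpq" → prefix "rrqq" already present; 5 new (q, p, q, p, q)
  "rrqqrqp" → prefix "rrqqr" already present; 2 new (q, p)
  "rrqqrqprr" → prefix "rrqqrqp" already present; 2 new (r, r)
  "qqqr" → 4 new (q, q, q, r)
Total nodes = 8 + 4 + 2 + 5 + 2 + 2 + 4 = 27

27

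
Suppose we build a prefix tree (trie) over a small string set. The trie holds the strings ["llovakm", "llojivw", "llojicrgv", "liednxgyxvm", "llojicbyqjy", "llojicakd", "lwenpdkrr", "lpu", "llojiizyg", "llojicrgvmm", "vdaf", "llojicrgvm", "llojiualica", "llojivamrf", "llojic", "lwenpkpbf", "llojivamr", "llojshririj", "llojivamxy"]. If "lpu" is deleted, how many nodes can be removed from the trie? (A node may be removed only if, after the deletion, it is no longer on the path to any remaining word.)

2

After clearing the end-marker at "lpu", prune upward until reaching a node still needed by another word.
The suffix "pu" (2 nodes) is used only by "lpu"; the node for "l" still has the child "l", so pruning stops there.
Nodes removed: 2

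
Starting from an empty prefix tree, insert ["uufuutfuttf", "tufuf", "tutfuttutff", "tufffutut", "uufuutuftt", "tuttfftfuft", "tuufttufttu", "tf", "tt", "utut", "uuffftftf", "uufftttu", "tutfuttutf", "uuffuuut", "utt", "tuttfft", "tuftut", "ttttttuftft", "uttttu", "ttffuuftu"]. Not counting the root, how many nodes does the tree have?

94

Insert word by word; a character creates a node only if that edge doesn't already exist:
  "uufuutfuttf" → 11 new (u, u, f, u, u, t, f, u, t, t, f)
  "tufuf" → 5 new (t, u, f, u, f)
  "tutfuttutff" → prefix "tu" already present; 9 new (t, f, u, t, t, u, t, f, f)
  "tufffutut" → prefix "tuf" already present; 6 new (f, f, u, t, u, t)
  "uufuutuftt" → prefix "uufuut" already present; 4 new (u, f, t, t)
  "tuttfftfuft" → prefix "tut" already present; 8 new (t, f, f, t, f, u, f, t)
  "tuufttufttu" → prefix "tu" already present; 9 new (u, f, t, t, u, f, t, t, u)
  "tf" → prefix "t" already present; 1 new (f)
  "tt" → prefix "t" already present; 1 new (t)
  "utut" → prefix "u" already present; 3 new (t, u, t)
  "uuffftftf" → prefix "uuf" already present; 6 new (f, f, t, f, t, f)
  "uufftttu" → prefix "uuff" already present; 4 new (t, t, t, u)
  "tutfuttutf" → prefix "tutfuttutf" already present; 0 new (none)
  "uuffuuut" → prefix "uuff" already present; 4 new (u, u, u, t)
  "utt" → prefix "ut" already present; 1 new (t)
  "tuttfft" → prefix "tuttfft" already present; 0 new (none)
  "tuftut" → prefix "tuf" already present; 3 new (t, u, t)
  "ttttttuftft" → prefix "tt" already present; 9 new (t, t, t, t, u, f, t, f, t)
  "uttttu" → prefix "utt" already present; 3 new (t, t, u)
  "ttffuuftu" → prefix "tt" already present; 7 new (f, f, u, u, f, t, u)
Total nodes = 11 + 5 + 9 + 6 + 4 + 8 + 9 + 1 + 1 + 3 + 6 + 4 + 0 + 4 + 1 + 0 + 3 + 9 + 3 + 7 = 94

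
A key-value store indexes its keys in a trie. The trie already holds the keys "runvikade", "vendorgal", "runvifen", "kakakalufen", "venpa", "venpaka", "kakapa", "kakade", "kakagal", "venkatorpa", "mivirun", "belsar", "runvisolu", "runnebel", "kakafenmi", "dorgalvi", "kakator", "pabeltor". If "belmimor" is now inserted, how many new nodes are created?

Walking "belmimor" from the root, the first 3 characters ("bel") follow existing edges; "m" is the first miss.
New nodes needed: |"belmimor"| − 3 = 8 − 3 = 5.

5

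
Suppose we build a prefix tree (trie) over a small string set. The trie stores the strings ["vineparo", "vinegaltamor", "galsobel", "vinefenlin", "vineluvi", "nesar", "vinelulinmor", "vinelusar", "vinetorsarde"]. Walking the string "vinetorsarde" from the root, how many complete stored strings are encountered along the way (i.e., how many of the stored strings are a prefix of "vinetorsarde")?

Traverse "vinetorsarde" character by character; count nodes along the way that are marked as word ends.
Prefixes of the query that are stored words: "vinetorsarde"
Count: 1

1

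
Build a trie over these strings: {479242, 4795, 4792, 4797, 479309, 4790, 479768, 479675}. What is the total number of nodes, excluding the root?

Trace insertions, counting only characters that open a new branch:
  "479242" → 6 new (4, 7, 9, 2, 4, 2)
  "4795" → prefix "479" already present; 1 new (5)
  "4792" → prefix "4792" already present; 0 new (none)
  "4797" → prefix "479" already present; 1 new (7)
  "479309" → prefix "479" already present; 3 new (3, 0, 9)
  "4790" → prefix "479" already present; 1 new (0)
  "479768" → prefix "4797" already present; 2 new (6, 8)
  "479675" → prefix "479" already present; 3 new (6, 7, 5)
Total nodes = 6 + 1 + 0 + 1 + 3 + 1 + 2 + 3 = 17

17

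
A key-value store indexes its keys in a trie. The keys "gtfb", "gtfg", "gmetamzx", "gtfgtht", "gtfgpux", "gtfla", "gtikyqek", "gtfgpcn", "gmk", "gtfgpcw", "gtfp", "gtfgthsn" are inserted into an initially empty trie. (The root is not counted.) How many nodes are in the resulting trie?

Insert word by word; a character creates a node only if that edge doesn't already exist:
  "gtfb" → 4 new (g, t, f, b)
  "gtfg" → prefix "gtf" already present; 1 new (g)
  "gmetamzx" → prefix "g" already present; 7 new (m, e, t, a, m, z, x)
  "gtfgtht" → prefix "gtfg" already present; 3 new (t, h, t)
  "gtfgpux" → prefix "gtfg" already present; 3 new (p, u, x)
  "gtfla" → prefix "gtf" already present; 2 new (l, a)
  "gtikyqek" → prefix "gt" already present; 6 new (i, k, y, q, e, k)
  "gtfgpcn" → prefix "gtfgp" already present; 2 new (c, n)
  "gmk" → prefix "gm" already present; 1 new (k)
  "gtfgpcw" → prefix "gtfgpc" already present; 1 new (w)
  "gtfp" → prefix "gtf" already present; 1 new (p)
  "gtfgthsn" → prefix "gtfgth" already present; 2 new (s, n)
Total nodes = 4 + 1 + 7 + 3 + 3 + 2 + 6 + 2 + 1 + 1 + 1 + 2 = 33

33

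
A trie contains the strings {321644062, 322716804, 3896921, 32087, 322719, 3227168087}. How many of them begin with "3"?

6

Traverse to the node for "3", then collect every word in that subtree.
Words under "3": 32087, 321644062, 322716804, 3227168087, 322719, 3896921
Count: 6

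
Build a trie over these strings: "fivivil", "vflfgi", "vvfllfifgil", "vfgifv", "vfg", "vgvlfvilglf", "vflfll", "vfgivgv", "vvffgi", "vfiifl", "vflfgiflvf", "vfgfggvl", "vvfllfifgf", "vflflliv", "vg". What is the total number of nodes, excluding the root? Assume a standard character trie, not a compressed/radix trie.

Count nodes per top-level branch (shared prefixes stored once):
  'f'-branch (fivivil): 7 nodes
  'v'-branch (vfg, vfgfggvl, vfgifv, vfgivgv, vfiifl, vflfgi, vflfgiflvf, vflfll, vflflliv, vg, vgvlfvilglf, vvffgi, vvfllfifgf, vvfllfifgil): 54 nodes
Sum: 61

61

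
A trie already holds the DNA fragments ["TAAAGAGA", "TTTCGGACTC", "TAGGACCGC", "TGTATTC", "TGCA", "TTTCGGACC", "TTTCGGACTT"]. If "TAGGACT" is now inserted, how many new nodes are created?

1

"TAGGAC" is already a path in the trie; the remaining "T" must be added.
New nodes needed: |"TAGGACT"| − 6 = 7 − 6 = 1.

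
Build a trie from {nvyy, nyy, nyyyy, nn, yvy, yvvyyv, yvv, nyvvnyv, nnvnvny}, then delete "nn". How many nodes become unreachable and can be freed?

Walk "nn" from the leaf back toward the root, removing each node that no remaining word uses.
Every node on "nn" is still needed (e.g. by "nnvnvny"), so nothing is freed.
Nodes removed: 0

0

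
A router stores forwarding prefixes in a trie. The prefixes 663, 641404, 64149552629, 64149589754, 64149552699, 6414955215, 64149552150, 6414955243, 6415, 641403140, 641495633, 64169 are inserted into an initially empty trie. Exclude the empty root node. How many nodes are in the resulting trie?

37

Insert word by word; a character creates a node only if that edge doesn't already exist:
  "663" → 3 new (6, 6, 3)
  "641404" → prefix "6" already present; 5 new (4, 1, 4, 0, 4)
  "64149552629" → prefix "6414" already present; 7 new (9, 5, 5, 2, 6, 2, 9)
  "64149589754" → prefix "641495" already present; 5 new (8, 9, 7, 5, 4)
  "64149552699" → prefix "641495526" already present; 2 new (9, 9)
  "6414955215" → prefix "64149552" already present; 2 new (1, 5)
  "64149552150" → prefix "6414955215" already present; 1 new (0)
  "6414955243" → prefix "64149552" already present; 2 new (4, 3)
  "6415" → prefix "641" already present; 1 new (5)
  "641403140" → prefix "64140" already present; 4 new (3, 1, 4, 0)
  "641495633" → prefix "641495" already present; 3 new (6, 3, 3)
  "64169" → prefix "641" already present; 2 new (6, 9)
Total nodes = 3 + 5 + 7 + 5 + 2 + 2 + 1 + 2 + 1 + 4 + 3 + 2 = 37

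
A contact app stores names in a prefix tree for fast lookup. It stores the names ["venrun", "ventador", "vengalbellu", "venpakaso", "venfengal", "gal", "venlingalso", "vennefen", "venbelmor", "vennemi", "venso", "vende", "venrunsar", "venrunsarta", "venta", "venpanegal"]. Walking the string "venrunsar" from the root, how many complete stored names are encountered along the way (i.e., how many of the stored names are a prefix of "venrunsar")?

2

Check each prefix of "venrunsar" against the stored set — each match is an end-marker on the path.
Prefixes of the query that are stored words: "venrun", "venrunsar"
Count: 2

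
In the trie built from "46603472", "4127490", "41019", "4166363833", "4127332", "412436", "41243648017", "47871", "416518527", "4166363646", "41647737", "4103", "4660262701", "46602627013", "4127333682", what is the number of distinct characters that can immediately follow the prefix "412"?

2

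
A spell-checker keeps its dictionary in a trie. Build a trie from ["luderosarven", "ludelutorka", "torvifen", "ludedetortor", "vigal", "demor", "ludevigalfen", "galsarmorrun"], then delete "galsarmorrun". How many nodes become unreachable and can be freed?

Walk "galsarmorrun" from the leaf back toward the root, removing each node that no remaining word uses.
No other word shares any prefix with "galsarmorrun", so all 12 of its nodes go.
Nodes removed: 12

12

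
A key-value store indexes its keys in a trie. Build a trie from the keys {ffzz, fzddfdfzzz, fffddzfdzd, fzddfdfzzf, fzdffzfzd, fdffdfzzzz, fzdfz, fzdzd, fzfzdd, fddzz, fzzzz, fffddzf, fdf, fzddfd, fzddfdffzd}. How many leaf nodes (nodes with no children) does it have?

A leaf is a node with no children — equivalently, the end of a word that is not a proper prefix of any other stored word.
Those words: "fddzz", "fdffdfzzzz", "fffddzfdzd", "ffzz", "fzddfdffzd", "fzddfdfzzf", "fzddfdfzzz", "fzdffzfzd", "fzdfz", "fzdzd", "fzfzdd", "fzzzz"
Leaf count: 12

12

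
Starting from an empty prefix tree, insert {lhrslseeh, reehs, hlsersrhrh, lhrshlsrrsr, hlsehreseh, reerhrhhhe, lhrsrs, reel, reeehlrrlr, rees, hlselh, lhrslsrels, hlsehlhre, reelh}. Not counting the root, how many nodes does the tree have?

Count nodes per top-level branch (shared prefixes stored once):
  'h'-branch (hlsehlhre, hlsehreseh, hlselh, hlsersrhrh): 22 nodes
  'l'-branch (lhrshlsrrsr, lhrslseeh, lhrslsrels, lhrsrs): 22 nodes
  'r'-branch (reeehlrrlr, reehs, reel, reelh, reerhrhhhe, rees): 22 nodes
Sum: 66

66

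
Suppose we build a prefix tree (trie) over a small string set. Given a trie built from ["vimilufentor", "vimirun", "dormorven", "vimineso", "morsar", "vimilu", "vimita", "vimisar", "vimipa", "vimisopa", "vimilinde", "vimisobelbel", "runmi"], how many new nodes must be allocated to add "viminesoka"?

2

The longest prefix of "viminesoka" already in the trie is "vimineso" (length 8).
New nodes needed: |"viminesoka"| − 8 = 10 − 8 = 2.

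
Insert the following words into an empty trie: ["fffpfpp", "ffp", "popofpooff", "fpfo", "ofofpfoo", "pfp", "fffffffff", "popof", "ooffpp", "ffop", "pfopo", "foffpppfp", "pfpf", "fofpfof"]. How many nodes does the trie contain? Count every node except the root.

Trace insertions, counting only characters that open a new branch:
  "fffpfpp" → 7 new (f, f, f, p, f, p, p)
  "ffp" → prefix "ff" already present; 1 new (p)
  "popofpooff" → 10 new (p, o, p, o, f, p, o, o, f, f)
  "fpfo" → prefix "f" already present; 3 new (p, f, o)
  "ofofpfoo" → 8 new (o, f, o, f, p, f, o, o)
  "pfp" → prefix "p" already present; 2 new (f, p)
  "fffffffff" → prefix "fff" already present; 6 new (f, f, f, f, f, f)
  "popof" → prefix "popof" already present; 0 new (none)
  "ooffpp" → prefix "o" already present; 5 new (o, f, f, p, p)
  "ffop" → prefix "ff" already present; 2 new (o, p)
  "pfopo" → prefix "pf" already present; 3 new (o, p, o)
  "foffpppfp" → prefix "f" already present; 8 new (o, f, f, p, p, p, f, p)
  "pfpf" → prefix "pfp" already present; 1 new (f)
  "fofpfof" → prefix "fof" already present; 4 new (p, f, o, f)
Total nodes = 7 + 1 + 10 + 3 + 8 + 2 + 6 + 0 + 5 + 2 + 3 + 8 + 1 + 4 = 60

60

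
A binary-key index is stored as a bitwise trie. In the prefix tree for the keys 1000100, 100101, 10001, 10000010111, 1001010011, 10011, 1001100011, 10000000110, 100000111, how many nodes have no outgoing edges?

6

A leaf is a node with no children — equivalently, the end of a word that is not a proper prefix of any other stored word.
Those words: "10000000110", "10000010111", "100000111", "1000100", "1001010011", "1001100011"
Leaf count: 6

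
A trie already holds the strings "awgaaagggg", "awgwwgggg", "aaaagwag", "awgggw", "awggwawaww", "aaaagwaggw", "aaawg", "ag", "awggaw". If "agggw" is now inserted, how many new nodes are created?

Walking "agggw" from the root, the first 2 characters ("ag") follow existing edges; "g" is the first miss.
Each of the 3 remaining characters creates one node.

3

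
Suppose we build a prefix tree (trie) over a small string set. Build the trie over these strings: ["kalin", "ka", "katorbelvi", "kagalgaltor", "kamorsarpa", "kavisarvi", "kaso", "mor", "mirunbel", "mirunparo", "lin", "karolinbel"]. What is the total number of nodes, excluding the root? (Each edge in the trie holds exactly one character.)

For each word, the new-node count is its length minus the longest prefix already in the trie:
  "kalin" → 5 new (k, a, l, i, n)
  "ka" → prefix "ka" already present; 0 new (none)
  "katorbelvi" → prefix "ka" already present; 8 new (t, o, r, b, e, l, v, i)
  "kagalgaltor" → prefix "ka" already present; 9 new (g, a, l, g, a, l, t, o, r)
  "kamorsarpa" → prefix "ka" already present; 8 new (m, o, r, s, a, r, p, a)
  "kavisarvi" → prefix "ka" already present; 7 new (v, i, s, a, r, v, i)
  "kaso" → prefix "ka" already present; 2 new (s, o)
  "mor" → 3 new (m, o, r)
  "mirunbel" → prefix "m" already present; 7 new (i, r, u, n, b, e, l)
  "mirunparo" → prefix "mirun" already present; 4 new (p, a, r, o)
  "lin" → 3 new (l, i, n)
  "karolinbel" → prefix "ka" already present; 8 new (r, o, l, i, n, b, e, l)
Total nodes = 5 + 0 + 8 + 9 + 8 + 7 + 2 + 3 + 7 + 4 + 3 + 8 = 64

64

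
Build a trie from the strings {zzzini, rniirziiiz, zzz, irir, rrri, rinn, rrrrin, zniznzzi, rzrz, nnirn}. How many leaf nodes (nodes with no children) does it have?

Leaves are exactly the stored words that no other stored word extends.
Those words: "irir", "nnirn", "rinn", "rniirziiiz", "rrri", "rrrrin", "rzrz", "zniznzzi", "zzzini"
Leaf count: 9

9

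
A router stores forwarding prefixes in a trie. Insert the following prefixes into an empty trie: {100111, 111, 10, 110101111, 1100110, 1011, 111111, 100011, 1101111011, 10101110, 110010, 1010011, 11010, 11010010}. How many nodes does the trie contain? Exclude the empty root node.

For each word, the new-node count is its length minus the longest prefix already in the trie:
  "100111" → 6 new (1, 0, 0, 1, 1, 1)
  "111" → prefix "1" already present; 2 new (1, 1)
  "10" → prefix "10" already present; 0 new (none)
  "110101111" → prefix "11" already present; 7 new (0, 1, 0, 1, 1, 1, 1)
  "1100110" → prefix "110" already present; 4 new (0, 1, 1, 0)
  "1011" → prefix "10" already present; 2 new (1, 1)
  "111111" → prefix "111" already present; 3 new (1, 1, 1)
  "100011" → prefix "100" already present; 3 new (0, 1, 1)
  "1101111011" → prefix "1101" already present; 6 new (1, 1, 1, 0, 1, 1)
  "10101110" → prefix "101" already present; 5 new (0, 1, 1, 1, 0)
  "110010" → prefix "11001" already present; 1 new (0)
  "1010011" → prefix "1010" already present; 3 new (0, 1, 1)
  "11010" → prefix "11010" already present; 0 new (none)
  "11010010" → prefix "11010" already present; 3 new (0, 1, 0)
Total nodes = 6 + 2 + 0 + 7 + 4 + 2 + 3 + 3 + 6 + 5 + 1 + 3 + 0 + 3 = 45

45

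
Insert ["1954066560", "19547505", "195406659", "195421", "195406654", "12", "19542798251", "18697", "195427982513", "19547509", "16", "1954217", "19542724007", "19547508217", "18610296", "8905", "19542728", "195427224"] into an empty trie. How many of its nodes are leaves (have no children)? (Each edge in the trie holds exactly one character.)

A leaf is a node with no children — equivalently, the end of a word that is not a proper prefix of any other stored word.
Those words: "12", "16", "18610296", "18697", "195406654", "1954066560", "195406659", "1954217", "195427224", "19542724007", "19542728", "195427982513", "19547505", "19547508217", "19547509", "8905"
Leaf count: 16

16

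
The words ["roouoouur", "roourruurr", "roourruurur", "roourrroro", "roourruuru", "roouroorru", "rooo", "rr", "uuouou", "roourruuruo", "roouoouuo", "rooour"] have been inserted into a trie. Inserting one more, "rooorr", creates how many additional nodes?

2

"rooo" is already a path in the trie; the remaining "rr" must be added.
Each of the 2 remaining characters creates one node.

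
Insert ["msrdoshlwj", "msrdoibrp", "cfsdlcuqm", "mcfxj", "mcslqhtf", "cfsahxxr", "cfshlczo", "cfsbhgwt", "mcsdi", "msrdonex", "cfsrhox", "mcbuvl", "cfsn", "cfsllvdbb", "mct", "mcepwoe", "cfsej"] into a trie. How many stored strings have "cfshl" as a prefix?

1

Traverse to the node for "cfshl", then collect every word in that subtree.
Words under "cfshl": cfshlczo
Count: 1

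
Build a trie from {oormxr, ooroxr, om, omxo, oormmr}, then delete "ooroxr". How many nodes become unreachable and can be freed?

A node on "ooroxr"'s path can go only if nothing else ends at it or branches off below it.
The suffix "oxr" (3 nodes) is used only by "ooroxr"; the node for "oor" still has the child "m", so pruning stops there.
Nodes removed: 3

3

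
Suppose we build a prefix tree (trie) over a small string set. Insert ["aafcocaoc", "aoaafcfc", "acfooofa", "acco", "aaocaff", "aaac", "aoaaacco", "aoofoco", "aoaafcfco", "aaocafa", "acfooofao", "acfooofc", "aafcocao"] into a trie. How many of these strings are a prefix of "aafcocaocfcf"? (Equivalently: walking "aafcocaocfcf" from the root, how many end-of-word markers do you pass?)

2

Traverse "aafcocaocfcf" character by character; count nodes along the way that are marked as word ends.
Prefixes of the query that are stored words: "aafcocao", "aafcocaoc"
Count: 2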